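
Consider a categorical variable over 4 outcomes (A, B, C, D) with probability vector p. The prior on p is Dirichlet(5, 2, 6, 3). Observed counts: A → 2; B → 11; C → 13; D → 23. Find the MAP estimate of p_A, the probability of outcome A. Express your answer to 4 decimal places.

The posterior is Dirichlet(αᵢ + nᵢ) = Dirichlet(7, 13, 19, 26).
For a Dirichlet(a₁,…,a_K) with all aᵢ > 1, the mode has j-th component (aⱼ − 1)/(Σaᵢ − K).
Here Σaᵢ = 65 and K = 4, so p_A = (7 − 1)/(65 − 4) = 6/61 ≈ 0.0984.

MAP estimate of p_A = 0.0984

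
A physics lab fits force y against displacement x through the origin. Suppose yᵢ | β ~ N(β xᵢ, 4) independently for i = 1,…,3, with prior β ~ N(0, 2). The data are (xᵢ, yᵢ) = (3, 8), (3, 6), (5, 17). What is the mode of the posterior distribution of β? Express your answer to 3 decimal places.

log p(β | y) = −Σ(yᵢ − βxᵢ)²/(2·4) − β²/(2·2) + const.
Setting the derivative to zero: Σxᵢ(yᵢ − βxᵢ)/4 − β/2 = 0, so β = Σxᵢyᵢ / (Σxᵢ² + σ²/τ²).
Σxᵢyᵢ = 3·8 + 3·6 + 5·17 = 127; Σxᵢ² = 43; σ²/τ² = 2.
β̂_MAP = 127 / (43 + 2) = 127/45 ≈ 2.822.

β̂_MAP = 2.822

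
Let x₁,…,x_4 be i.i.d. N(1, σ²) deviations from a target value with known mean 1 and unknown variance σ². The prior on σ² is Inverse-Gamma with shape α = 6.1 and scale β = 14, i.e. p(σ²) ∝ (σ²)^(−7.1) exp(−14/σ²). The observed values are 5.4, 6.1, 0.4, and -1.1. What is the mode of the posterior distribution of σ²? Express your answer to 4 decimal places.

Sum of squared deviations about the known mean: SS = (5.4−1)² + (6.1−1)² + (0.4−1)² + (-1.1−1)² = 50.14.
The Normal likelihood contributes (σ²)^(−n/2) exp(−SS/(2σ²)), so the posterior is Inverse-Gamma(α + n/2, β + SS/2) = Inverse-Gamma(8.1, 39.07).
The mode of Inverse-Gamma(a, b) is b/(a+1) = 39.07/9.1 ≈ 4.2934.

σ̂²_MAP = 4.2934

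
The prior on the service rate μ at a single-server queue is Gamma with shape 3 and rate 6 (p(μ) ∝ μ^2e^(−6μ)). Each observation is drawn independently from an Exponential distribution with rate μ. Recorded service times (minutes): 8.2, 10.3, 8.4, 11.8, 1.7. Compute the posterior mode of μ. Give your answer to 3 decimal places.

μ̂_MAP = 0.151

The Exponential(rate=μ) likelihood is ∝ μ^n e^(−μΣtᵢ). Here n = 5 and Σtᵢ = 8.2 + 10.3 + 8.4 + 11.8 + 1.7 = 40.4.
Posterior ∝ μ^2e^(−6μ) · μ^5e^(−40.4μ) = μ^7e^(−46.4μ), i.e. Gamma(8, 46.4).
Mode = (a−1)/b = 7/46.4 ≈ 0.151.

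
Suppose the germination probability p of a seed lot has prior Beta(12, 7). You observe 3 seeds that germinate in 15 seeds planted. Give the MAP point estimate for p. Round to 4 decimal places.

Prior: Beta(12, 7).
Data: 3 successes in 15 trials. The binomial likelihood contributes p^3(1−p)^12, so the posterior is Beta(12+3, 7+12) = Beta(15, 19).
For Beta(a, b) with a, b > 1 the mode is (a−1)/(a+b−2) = 14/32 ≈ 0.4375.

p̂_MAP = 0.4375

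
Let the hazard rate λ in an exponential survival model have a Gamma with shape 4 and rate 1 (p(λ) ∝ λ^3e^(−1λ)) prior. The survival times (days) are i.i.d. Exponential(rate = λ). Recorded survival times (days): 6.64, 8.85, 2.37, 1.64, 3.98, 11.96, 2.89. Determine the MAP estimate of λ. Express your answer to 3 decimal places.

The Exponential(rate=λ) likelihood is ∝ λ^n e^(−λΣtᵢ). Here n = 7 and Σtᵢ = 6.64 + 8.85 + 2.37 + 1.64 + 3.98 + 11.96 + 2.89 = 38.33.
Posterior ∝ λ^3e^(−1λ) · λ^7e^(−38.33λ) = λ^10e^(−39.33λ), i.e. Gamma(11, 39.33).
Mode = (a−1)/b = 10/39.33 ≈ 0.254.

λ̂_MAP = 0.254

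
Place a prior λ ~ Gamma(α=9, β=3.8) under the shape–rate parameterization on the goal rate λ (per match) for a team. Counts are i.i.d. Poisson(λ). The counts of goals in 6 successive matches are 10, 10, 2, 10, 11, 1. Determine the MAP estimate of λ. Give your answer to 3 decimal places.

Σxᵢ = 10+10+2+10+11+1 = 44, with n = 6.
Posterior ∝ λ^8e^(−3.8λ) · λ^44e^(−6λ) = λ^52e^(−9.8λ), i.e. Gamma(shape=53, rate=9.8).
The mode of a Gamma(a, b) with a ≥ 1 (shape–rate) is (a−1)/b = 52/9.8 ≈ 5.306.

λ̂_MAP = 5.306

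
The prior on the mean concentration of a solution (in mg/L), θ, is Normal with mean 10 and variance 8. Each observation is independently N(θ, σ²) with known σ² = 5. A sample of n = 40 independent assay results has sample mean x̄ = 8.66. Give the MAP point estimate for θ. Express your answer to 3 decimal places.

n = 40, x̄ = 8.66.
For a Normal prior and Normal likelihood with known variance, the posterior is Normal; its mode equals its mean, the precision-weighted average.
Prior precision 1/σ₀² = 1/8 = 0.125; data precision n/σ² = 40/5 = 8.
θ̂ = (0.125·10 + 8·8.66) / (0.125 + 8) = 70.53/8.125 = 14106/1625 ≈ 8.681.

θ̂_MAP = 8.681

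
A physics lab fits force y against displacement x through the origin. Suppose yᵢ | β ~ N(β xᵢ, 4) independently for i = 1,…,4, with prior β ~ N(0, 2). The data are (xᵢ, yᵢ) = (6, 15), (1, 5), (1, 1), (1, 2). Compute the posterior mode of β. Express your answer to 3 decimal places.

log p(β | y) = −Σ(yᵢ − βxᵢ)²/(2·4) − β²/(2·2) + const.
Setting the derivative to zero: Σxᵢ(yᵢ − βxᵢ)/4 − β/2 = 0, so β = Σxᵢyᵢ / (Σxᵢ² + σ²/τ²).
Σxᵢyᵢ = 6·15 + 1·5 + 1·1 + 1·2 = 98; Σxᵢ² = 39; σ²/τ² = 2.
β̂_MAP = 98 / (39 + 2) = 98/41 ≈ 2.390.

β̂_MAP = 2.390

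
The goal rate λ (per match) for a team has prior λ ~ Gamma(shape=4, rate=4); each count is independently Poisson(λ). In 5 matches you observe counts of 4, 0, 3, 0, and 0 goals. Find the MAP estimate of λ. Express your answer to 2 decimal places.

λ̂_MAP = 1.11

Σxᵢ = 4+0+3+0+0 = 7, with n = 5.
Posterior ∝ λ^3e^(−4λ) · λ^7e^(−5λ) = λ^10e^(−9λ), i.e. Gamma(shape=11, rate=9).
The mode of a Gamma(a, b) with a ≥ 1 (shape–rate) is (a−1)/b = 10/9 ≈ 1.11.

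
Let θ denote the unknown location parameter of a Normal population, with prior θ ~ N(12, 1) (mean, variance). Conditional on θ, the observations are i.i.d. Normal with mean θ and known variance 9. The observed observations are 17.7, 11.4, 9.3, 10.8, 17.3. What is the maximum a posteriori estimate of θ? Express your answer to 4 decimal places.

n = 5; x̄ = (17.7 + 11.4 + 9.3 + 10.8 + 17.3)/5 = 66.5/5 = 13.3.
For a Normal prior and Normal likelihood with known variance, the posterior is Normal; its mode equals its mean, the precision-weighted average.
Prior precision 1/σ₀² = 1/1 = 1; data precision n/σ² = 5/9.
θ̂ = (1·12 + (5/9)·13.3) / (1 + 5/9) = (349/18)/(14/9) = 349/28 ≈ 12.4643.

θ̂_MAP = 12.4643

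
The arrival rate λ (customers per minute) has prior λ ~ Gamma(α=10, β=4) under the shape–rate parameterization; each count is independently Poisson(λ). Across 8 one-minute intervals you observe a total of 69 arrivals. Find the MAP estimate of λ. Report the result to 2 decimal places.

λ̂_MAP = 6.50

Σxᵢ = 69, n = 8.
Posterior ∝ λ^9e^(−4λ) · λ^69e^(−8λ) = λ^78e^(−12λ), i.e. Gamma(shape=79, rate=12).
The mode of a Gamma(a, b) with a ≥ 1 (shape–rate) is (a−1)/b = 78/12 ≈ 6.50.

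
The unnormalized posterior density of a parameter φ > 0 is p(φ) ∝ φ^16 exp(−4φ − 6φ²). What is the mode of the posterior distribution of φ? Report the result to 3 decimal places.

φ̂_MAP = 1.000

ℓ'(φ) = 16/φ − 4 − 12φ. Setting this to zero and multiplying by φ: 12φ² + 4φ − 16 = 0.
φ = (−4 + √(4² + 4·12·16)) / (2·12) = (−4 + √784) / 24 = (−4 + 28)/24 = 1.
ℓ''(φ) = −16/φ² − 12 < 0, confirming a maximum.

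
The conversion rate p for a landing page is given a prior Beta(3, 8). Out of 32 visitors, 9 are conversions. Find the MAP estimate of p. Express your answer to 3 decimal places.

p̂_MAP = 0.268

Prior: Beta(3, 8).
Data: 9 successes in 32 trials. The binomial likelihood contributes p^9(1−p)^23, so the posterior is Beta(3+9, 8+23) = Beta(12, 31).
For Beta(a, b) with a, b > 1 the mode is (a−1)/(a+b−2) = 11/41 ≈ 0.268.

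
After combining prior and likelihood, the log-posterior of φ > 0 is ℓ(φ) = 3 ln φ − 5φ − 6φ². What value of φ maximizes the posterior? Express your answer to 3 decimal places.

φ̂_MAP = 0.333

ℓ'(φ) = 3/φ − 5 − 12φ. Setting this to zero and multiplying by φ: 12φ² + 5φ − 3 = 0.
φ = (−5 + √(5² + 4·12·3)) / (2·12) = (−5 + √169) / 24 = (−5 + 13)/24 = 1/3.
ℓ''(φ) = −3/φ² − 12 < 0, confirming a maximum.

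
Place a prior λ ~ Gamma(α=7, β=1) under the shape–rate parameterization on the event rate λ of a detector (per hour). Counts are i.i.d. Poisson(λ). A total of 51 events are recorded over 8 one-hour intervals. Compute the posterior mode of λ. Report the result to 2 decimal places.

Σxᵢ = 51, n = 8.
Posterior ∝ λ^6e^(−1λ) · λ^51e^(−8λ) = λ^57e^(−9λ), i.e. Gamma(shape=58, rate=9).
The mode of a Gamma(a, b) with a ≥ 1 (shape–rate) is (a−1)/b = 57/9 ≈ 6.33.

λ̂_MAP = 6.33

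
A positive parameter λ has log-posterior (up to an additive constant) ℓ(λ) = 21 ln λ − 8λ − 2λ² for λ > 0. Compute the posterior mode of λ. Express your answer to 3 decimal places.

ℓ'(λ) = 21/λ − 8 − 4λ. Setting this to zero and multiplying by λ: 4λ² + 8λ − 21 = 0.
λ = (−8 + √(8² + 4·4·21)) / (2·4) = (−8 + √400) / 8 = (−8 + 20)/8 = 3/2.
ℓ''(λ) = −21/λ² − 4 < 0, confirming a maximum.

λ̂_MAP = 1.500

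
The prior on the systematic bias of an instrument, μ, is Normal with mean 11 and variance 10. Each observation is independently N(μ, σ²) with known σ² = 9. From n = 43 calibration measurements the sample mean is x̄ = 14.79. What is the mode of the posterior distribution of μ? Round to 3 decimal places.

μ̂_MAP = 14.712

n = 43, x̄ = 14.79.
For a Normal prior and Normal likelihood with known variance, the posterior is Normal; its mode equals its mean, the precision-weighted average.
Prior precision 1/σ₀² = 1/10 = 0.1; data precision n/σ² = 43/9.
μ̂ = (0.1·11 + (43/9)·14.79) / (0.1 + 43/9) = (21529/300)/(439/90) = 64587/4390 ≈ 14.712.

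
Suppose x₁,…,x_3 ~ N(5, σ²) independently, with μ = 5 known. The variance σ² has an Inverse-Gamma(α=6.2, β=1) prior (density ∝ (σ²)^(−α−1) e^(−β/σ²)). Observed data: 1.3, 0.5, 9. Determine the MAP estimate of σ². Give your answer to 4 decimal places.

Sum of squared deviations about the known mean: SS = (1.3−5)² + (0.5−5)² + (9−5)² = 49.94.
The Normal likelihood contributes (σ²)^(−n/2) exp(−SS/(2σ²)), so the posterior is Inverse-Gamma(α + n/2, β + SS/2) = Inverse-Gamma(7.7, 25.97).
The mode of Inverse-Gamma(a, b) is b/(a+1) = 25.97/8.7 ≈ 2.9851.

σ̂²_MAP = 2.9851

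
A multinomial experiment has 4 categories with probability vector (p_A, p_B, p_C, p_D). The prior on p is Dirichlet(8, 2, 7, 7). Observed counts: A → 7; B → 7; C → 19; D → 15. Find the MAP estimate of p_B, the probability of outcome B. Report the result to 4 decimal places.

The posterior is Dirichlet(αᵢ + nᵢ) = Dirichlet(15, 9, 26, 22).
For a Dirichlet(a₁,…,a_K) with all aᵢ > 1, the mode has j-th component (aⱼ − 1)/(Σaᵢ − K).
Here Σaᵢ = 72 and K = 4, so p_B = (9 − 1)/(72 − 4) = 8/68 ≈ 0.1176.

MAP estimate of p_B = 0.1176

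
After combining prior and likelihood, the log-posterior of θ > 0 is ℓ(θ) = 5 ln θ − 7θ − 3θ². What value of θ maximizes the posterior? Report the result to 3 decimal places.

θ̂_MAP = 0.500

ℓ'(θ) = 5/θ − 7 − 6θ. Setting this to zero and multiplying by θ: 6θ² + 7θ − 5 = 0.
θ = (−7 + √(7² + 4·6·5)) / (2·6) = (−7 + √169) / 12 = (−7 + 13)/12 = 1/2.
ℓ''(θ) = −5/θ² − 6 < 0, confirming a maximum.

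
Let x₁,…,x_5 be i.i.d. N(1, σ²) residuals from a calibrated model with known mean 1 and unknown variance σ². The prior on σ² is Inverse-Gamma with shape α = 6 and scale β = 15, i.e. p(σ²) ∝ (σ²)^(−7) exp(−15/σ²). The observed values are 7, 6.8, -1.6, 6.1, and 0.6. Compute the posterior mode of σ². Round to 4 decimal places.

σ̂²_MAP = 6.9774

Sum of squared deviations about the known mean: SS = (7−1)² + (6.8−1)² + (-1.6−1)² + (6.1−1)² + (0.6−1)² = 102.57.
The Normal likelihood contributes (σ²)^(−n/2) exp(−SS/(2σ²)), so the posterior is Inverse-Gamma(α + n/2, β + SS/2) = Inverse-Gamma(8.5, 66.285).
The mode of Inverse-Gamma(a, b) is b/(a+1) = 66.285/9.5 ≈ 6.9774.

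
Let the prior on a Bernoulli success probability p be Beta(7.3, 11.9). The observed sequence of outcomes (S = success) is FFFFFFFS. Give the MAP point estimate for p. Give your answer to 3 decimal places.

p̂_MAP = 0.290

Prior: Beta(7.3, 11.9).
Data: 1 success in 8 trials (from the sequence). The binomial likelihood contributes p(1−p)^7, so the posterior is Beta(7.3+1, 11.9+7) = Beta(8.3, 18.9).
For Beta(a, b) with a, b > 1 the mode is (a−1)/(a+b−2) = 7.3/25.2 ≈ 0.290.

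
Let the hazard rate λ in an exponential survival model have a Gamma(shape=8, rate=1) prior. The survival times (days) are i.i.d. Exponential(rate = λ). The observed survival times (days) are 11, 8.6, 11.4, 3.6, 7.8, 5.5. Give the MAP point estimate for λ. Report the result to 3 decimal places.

The Exponential(rate=λ) likelihood is ∝ λ^n e^(−λΣtᵢ). Here n = 6 and Σtᵢ = 11 + 8.6 + 11.4 + 3.6 + 7.8 + 5.5 = 47.9.
Posterior ∝ λ^7e^(−1λ) · λ^6e^(−47.9λ) = λ^13e^(−48.9λ), i.e. Gamma(14, 48.9).
Mode = (a−1)/b = 13/48.9 ≈ 0.266.

λ̂_MAP = 0.266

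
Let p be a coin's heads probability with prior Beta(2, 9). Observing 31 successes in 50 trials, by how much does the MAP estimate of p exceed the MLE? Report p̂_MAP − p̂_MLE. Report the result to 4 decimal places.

MAP − MLE = -0.0776

Posterior is Beta(33, 28); MAP = (33−1)/(61−2) = 32/59 ≈ 0.54237.
MLE ignores the prior: p̂_MLE = k/n = 31/50 ≈ 0.62000.
Difference = 32/59 − 31/50 = -229/2950 ≈ -0.0776.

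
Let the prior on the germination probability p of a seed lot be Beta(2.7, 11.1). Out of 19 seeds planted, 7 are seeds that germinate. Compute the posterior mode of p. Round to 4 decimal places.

Prior: Beta(2.7, 11.1).
Data: 7 successes in 19 trials. The binomial likelihood contributes p^7(1−p)^12, so the posterior is Beta(2.7+7, 11.1+12) = Beta(9.7, 23.1).
For Beta(a, b) with a, b > 1 the mode is (a−1)/(a+b−2) = 8.7/30.8 ≈ 0.2825.

p̂_MAP = 0.2825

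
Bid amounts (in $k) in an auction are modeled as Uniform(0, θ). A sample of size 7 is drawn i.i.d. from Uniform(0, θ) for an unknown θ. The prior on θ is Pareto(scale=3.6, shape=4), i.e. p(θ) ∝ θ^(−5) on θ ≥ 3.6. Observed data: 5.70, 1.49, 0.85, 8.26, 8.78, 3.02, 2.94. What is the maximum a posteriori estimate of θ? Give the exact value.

θ̂_MAP = 8.78

The Uniform(0, θ) likelihood is θ^(−n) for θ ≥ max(xᵢ), zero otherwise. Here max(xᵢ) = 8.78.
Posterior ∝ θ^(−5) · θ^(−7) = θ^(−12) on θ ≥ max(3.6, 8.78) = 8.78.
This density is strictly decreasing in θ, so the posterior mode lies at the lower boundary of the support.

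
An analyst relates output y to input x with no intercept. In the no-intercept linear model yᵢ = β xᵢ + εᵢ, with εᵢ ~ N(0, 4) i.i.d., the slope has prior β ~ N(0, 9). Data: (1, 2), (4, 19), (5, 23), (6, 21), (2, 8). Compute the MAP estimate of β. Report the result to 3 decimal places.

β̂_MAP = 4.063

log p(β | y) = −Σ(yᵢ − βxᵢ)²/(2·4) − β²/(2·9) + const.
Setting the derivative to zero: Σxᵢ(yᵢ − βxᵢ)/4 − β/9 = 0, so β = Σxᵢyᵢ / (Σxᵢ² + σ²/τ²).
Σxᵢyᵢ = 1·2 + 4·19 + 5·23 + 6·21 + 2·8 = 335; Σxᵢ² = 82; σ²/τ² = 4/9.
β̂_MAP = 335 / (82 + 4/9) = 335/(742/9) = 3015/742 ≈ 4.063.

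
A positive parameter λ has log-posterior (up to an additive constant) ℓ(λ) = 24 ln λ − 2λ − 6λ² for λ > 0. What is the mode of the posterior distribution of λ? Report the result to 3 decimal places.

ℓ'(λ) = 24/λ − 2 − 12λ. Setting this to zero and multiplying by λ: 12λ² + 2λ − 24 = 0.
λ = (−2 + √(2² + 4·12·24)) / (2·12) = (−2 + √1156) / 24 = (−2 + 34)/24 = 4/3.
ℓ''(λ) = −24/λ² − 12 < 0, confirming a maximum.

λ̂_MAP = 1.333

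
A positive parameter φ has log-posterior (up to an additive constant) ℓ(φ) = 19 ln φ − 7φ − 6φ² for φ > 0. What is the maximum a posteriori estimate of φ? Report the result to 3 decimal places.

ℓ'(φ) = 19/φ − 7 − 12φ. Setting this to zero and multiplying by φ: 12φ² + 7φ − 19 = 0.
φ = (−7 + √(7² + 4·12·19)) / (2·12) = (−7 + √961) / 24 = (−7 + 31)/24 = 1.
ℓ''(φ) = −19/φ² − 12 < 0, confirming a maximum.

φ̂_MAP = 1.000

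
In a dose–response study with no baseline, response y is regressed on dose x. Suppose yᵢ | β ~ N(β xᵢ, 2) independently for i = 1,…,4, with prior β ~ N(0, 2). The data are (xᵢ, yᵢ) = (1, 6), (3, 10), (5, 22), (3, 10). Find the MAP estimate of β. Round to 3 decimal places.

log p(β | y) = −Σ(yᵢ − βxᵢ)²/(2·2) − β²/(2·2) + const.
Setting the derivative to zero: Σxᵢ(yᵢ − βxᵢ)/2 − β/2 = 0, so β = Σxᵢyᵢ / (Σxᵢ² + σ²/τ²).
Σxᵢyᵢ = 1·6 + 3·10 + 5·22 + 3·10 = 176; Σxᵢ² = 44; σ²/τ² = 1.
β̂_MAP = 176 / (44 + 1) = 176/45 ≈ 3.911.

β̂_MAP = 3.911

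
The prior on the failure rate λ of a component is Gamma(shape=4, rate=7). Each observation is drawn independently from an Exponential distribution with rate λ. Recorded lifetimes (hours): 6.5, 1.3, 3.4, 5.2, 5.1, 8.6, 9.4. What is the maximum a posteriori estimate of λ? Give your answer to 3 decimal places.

λ̂_MAP = 0.215

The Exponential(rate=λ) likelihood is ∝ λ^n e^(−λΣtᵢ). Here n = 7 and Σtᵢ = 6.5 + 1.3 + 3.4 + 5.2 + 5.1 + 8.6 + 9.4 = 39.5.
Posterior ∝ λ^3e^(−7λ) · λ^7e^(−39.5λ) = λ^10e^(−46.5λ), i.e. Gamma(11, 46.5).
Mode = (a−1)/b = 10/46.5 ≈ 0.215.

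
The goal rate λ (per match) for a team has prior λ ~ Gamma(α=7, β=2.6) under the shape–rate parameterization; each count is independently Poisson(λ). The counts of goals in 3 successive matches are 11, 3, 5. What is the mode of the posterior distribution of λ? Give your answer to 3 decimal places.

Σxᵢ = 11+3+5 = 19, with n = 3.
Posterior ∝ λ^6e^(−2.6λ) · λ^19e^(−3λ) = λ^25e^(−5.6λ), i.e. Gamma(shape=26, rate=5.6).
The mode of a Gamma(a, b) with a ≥ 1 (shape–rate) is (a−1)/b = 25/5.6 ≈ 4.464.

λ̂_MAP = 4.464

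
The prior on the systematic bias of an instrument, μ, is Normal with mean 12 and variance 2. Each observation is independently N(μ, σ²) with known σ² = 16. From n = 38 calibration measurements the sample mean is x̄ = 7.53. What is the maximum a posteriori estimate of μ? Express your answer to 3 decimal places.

μ̂_MAP = 8.307

n = 38, x̄ = 7.53.
For a Normal prior and Normal likelihood with known variance, the posterior is Normal; its mode equals its mean, the precision-weighted average.
Prior precision 1/σ₀² = 1/2 = 0.5; data precision n/σ² = 38/16 = 2.375.
μ̂ = (0.5·12 + 2.375·7.53) / (0.5 + 2.375) = 23.88375/2.875 = 19107/2300 ≈ 8.307.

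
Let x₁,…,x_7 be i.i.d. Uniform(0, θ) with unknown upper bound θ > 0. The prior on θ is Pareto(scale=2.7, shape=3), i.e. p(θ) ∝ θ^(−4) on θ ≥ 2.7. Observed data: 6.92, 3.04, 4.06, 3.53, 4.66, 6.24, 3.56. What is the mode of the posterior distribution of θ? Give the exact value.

θ̂_MAP = 6.92

The Uniform(0, θ) likelihood is θ^(−n) for θ ≥ max(xᵢ), zero otherwise. Here max(xᵢ) = 6.92.
Posterior ∝ θ^(−4) · θ^(−7) = θ^(−11) on θ ≥ max(2.7, 6.92) = 6.92.
This density is strictly decreasing in θ, so the posterior mode lies at the lower boundary of the support.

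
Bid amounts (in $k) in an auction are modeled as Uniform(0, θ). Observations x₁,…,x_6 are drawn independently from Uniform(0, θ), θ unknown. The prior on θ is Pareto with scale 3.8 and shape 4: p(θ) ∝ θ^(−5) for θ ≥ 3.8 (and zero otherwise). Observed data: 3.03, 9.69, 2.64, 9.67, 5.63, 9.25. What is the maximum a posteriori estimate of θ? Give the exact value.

The Uniform(0, θ) likelihood is θ^(−n) for θ ≥ max(xᵢ), zero otherwise. Here max(xᵢ) = 9.69.
Posterior ∝ θ^(−5) · θ^(−6) = θ^(−11) on θ ≥ max(3.8, 9.69) = 9.69.
This density is strictly decreasing in θ, so the posterior mode lies at the lower boundary of the support.

θ̂_MAP = 9.69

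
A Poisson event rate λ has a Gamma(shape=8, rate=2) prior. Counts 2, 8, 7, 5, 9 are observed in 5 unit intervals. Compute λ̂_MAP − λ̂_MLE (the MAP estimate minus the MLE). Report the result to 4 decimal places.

Σxᵢ = 31. Posterior is Gamma(39, 7); MAP = (39−1)/7 = 38/7 ≈ 5.42857.
MLE = x̄ = 31/5 ≈ 6.20000.
Difference = 38/7 − 31/5 = -27/35 ≈ -0.7714.

MAP − MLE = -0.7714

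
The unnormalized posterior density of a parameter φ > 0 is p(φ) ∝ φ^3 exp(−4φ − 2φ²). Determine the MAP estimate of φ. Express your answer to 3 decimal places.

φ̂_MAP = 0.500

ℓ'(φ) = 3/φ − 4 − 4φ. Setting this to zero and multiplying by φ: 4φ² + 4φ − 3 = 0.
φ = (−4 + √(4² + 4·4·3)) / (2·4) = (−4 + √64) / 8 = (−4 + 8)/8 = 1/2.
ℓ''(φ) = −3/φ² − 4 < 0, confirming a maximum.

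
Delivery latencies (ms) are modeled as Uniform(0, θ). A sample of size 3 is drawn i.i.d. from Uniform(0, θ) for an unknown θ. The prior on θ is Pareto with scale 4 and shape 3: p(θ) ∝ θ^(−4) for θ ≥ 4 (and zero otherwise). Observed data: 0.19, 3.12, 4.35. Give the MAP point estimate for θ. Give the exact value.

The Uniform(0, θ) likelihood is θ^(−n) for θ ≥ max(xᵢ), zero otherwise. Here max(xᵢ) = 4.35.
Posterior ∝ θ^(−4) · θ^(−3) = θ^(−7) on θ ≥ max(4, 4.35) = 4.35.
This density is strictly decreasing in θ, so the posterior mode lies at the lower boundary of the support.

θ̂_MAP = 4.35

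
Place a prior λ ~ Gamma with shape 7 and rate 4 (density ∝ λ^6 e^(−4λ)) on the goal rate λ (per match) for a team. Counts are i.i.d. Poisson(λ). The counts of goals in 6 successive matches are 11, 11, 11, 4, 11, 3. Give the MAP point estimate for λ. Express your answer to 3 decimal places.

λ̂_MAP = 5.700

Σxᵢ = 11+11+11+4+11+3 = 51, with n = 6.
Posterior ∝ λ^6e^(−4λ) · λ^51e^(−6λ) = λ^57e^(−10λ), i.e. Gamma(shape=58, rate=10).
The mode of a Gamma(a, b) with a ≥ 1 (shape–rate) is (a−1)/b = 57/10 ≈ 5.700.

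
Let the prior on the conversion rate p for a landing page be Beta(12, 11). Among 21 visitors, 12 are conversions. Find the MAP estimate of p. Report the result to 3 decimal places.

Prior: Beta(12, 11).
Data: 12 successes in 21 trials. The binomial likelihood contributes p^12(1−p)^9, so the posterior is Beta(12+12, 11+9) = Beta(24, 20).
For Beta(a, b) with a, b > 1 the mode is (a−1)/(a+b−2) = 23/42 ≈ 0.548.

p̂_MAP = 0.548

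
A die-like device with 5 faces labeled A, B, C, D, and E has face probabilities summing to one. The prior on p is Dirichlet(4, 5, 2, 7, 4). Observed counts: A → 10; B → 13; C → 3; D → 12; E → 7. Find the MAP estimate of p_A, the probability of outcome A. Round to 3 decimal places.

MAP estimate of p_A = 0.210

The posterior is Dirichlet(αᵢ + nᵢ) = Dirichlet(14, 18, 5, 19, 11).
For a Dirichlet(a₁,…,a_K) with all aᵢ > 1, the mode has j-th component (aⱼ − 1)/(Σaᵢ − K).
Here Σaᵢ = 67 and K = 5, so p_A = (14 − 1)/(67 − 5) = 13/62 ≈ 0.210.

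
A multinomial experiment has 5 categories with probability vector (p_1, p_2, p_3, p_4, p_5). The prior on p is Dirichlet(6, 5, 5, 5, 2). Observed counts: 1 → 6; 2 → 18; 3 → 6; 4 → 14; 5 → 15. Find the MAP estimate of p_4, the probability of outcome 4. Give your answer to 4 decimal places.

The posterior is Dirichlet(αᵢ + nᵢ) = Dirichlet(12, 23, 11, 19, 17).
For a Dirichlet(a₁,…,a_K) with all aᵢ > 1, the mode has j-th component (aⱼ − 1)/(Σaᵢ − K).
Here Σaᵢ = 82 and K = 5, so p_4 = (19 − 1)/(82 − 5) = 18/77 ≈ 0.2338.

MAP estimate: 0.2338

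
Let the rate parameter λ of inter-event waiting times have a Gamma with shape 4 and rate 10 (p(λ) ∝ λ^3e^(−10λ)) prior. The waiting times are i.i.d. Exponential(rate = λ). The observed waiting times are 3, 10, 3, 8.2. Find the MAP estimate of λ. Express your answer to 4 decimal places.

λ̂_MAP = 0.2047

The Exponential(rate=λ) likelihood is ∝ λ^n e^(−λΣtᵢ). Here n = 4 and Σtᵢ = 3 + 10 + 3 + 8.2 = 24.2.
Posterior ∝ λ^3e^(−10λ) · λ^4e^(−24.2λ) = λ^7e^(−34.2λ), i.e. Gamma(8, 34.2).
Mode = (a−1)/b = 7/34.2 ≈ 0.2047.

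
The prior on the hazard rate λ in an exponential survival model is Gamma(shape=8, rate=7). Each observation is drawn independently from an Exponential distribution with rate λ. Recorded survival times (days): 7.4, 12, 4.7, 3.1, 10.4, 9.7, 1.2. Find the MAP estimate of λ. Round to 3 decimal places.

The Exponential(rate=λ) likelihood is ∝ λ^n e^(−λΣtᵢ). Here n = 7 and Σtᵢ = 7.4 + 12 + 4.7 + 3.1 + 10.4 + 9.7 + 1.2 = 48.5.
Posterior ∝ λ^7e^(−7λ) · λ^7e^(−48.5λ) = λ^14e^(−55.5λ), i.e. Gamma(15, 55.5).
Mode = (a−1)/b = 14/55.5 ≈ 0.252.

λ̂_MAP = 0.252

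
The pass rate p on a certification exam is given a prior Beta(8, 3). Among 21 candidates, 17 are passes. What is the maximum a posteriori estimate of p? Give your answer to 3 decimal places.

Prior: Beta(8, 3).
Data: 17 successes in 21 trials. The binomial likelihood contributes p^17(1−p)^4, so the posterior is Beta(8+17, 3+4) = Beta(25, 7).
For Beta(a, b) with a, b > 1 the mode is (a−1)/(a+b−2) = 24/30 ≈ 0.800.

p̂_MAP = 0.800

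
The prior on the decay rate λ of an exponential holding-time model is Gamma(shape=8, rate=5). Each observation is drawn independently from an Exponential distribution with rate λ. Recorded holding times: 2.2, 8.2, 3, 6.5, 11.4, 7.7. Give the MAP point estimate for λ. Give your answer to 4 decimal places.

The Exponential(rate=λ) likelihood is ∝ λ^n e^(−λΣtᵢ). Here n = 6 and Σtᵢ = 2.2 + 8.2 + 3 + 6.5 + 11.4 + 7.7 = 39.
Posterior ∝ λ^7e^(−5λ) · λ^6e^(−39λ) = λ^13e^(−44λ), i.e. Gamma(14, 44).
Mode = (a−1)/b = 13/44 ≈ 0.2955.

λ̂_MAP = 0.2955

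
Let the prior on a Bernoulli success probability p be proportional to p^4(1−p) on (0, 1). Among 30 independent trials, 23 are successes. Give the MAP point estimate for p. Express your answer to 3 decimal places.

The prior density ∝ p^4(1−p)^1 is the kernel of Beta(5, 2).
Data: 23 successes in 30 trials. The binomial likelihood contributes p^23(1−p)^7, so the posterior is Beta(5+23, 2+7) = Beta(28, 9).
For Beta(a, b) with a, b > 1 the mode is (a−1)/(a+b−2) = 27/35 ≈ 0.771.

p̂_MAP = 0.771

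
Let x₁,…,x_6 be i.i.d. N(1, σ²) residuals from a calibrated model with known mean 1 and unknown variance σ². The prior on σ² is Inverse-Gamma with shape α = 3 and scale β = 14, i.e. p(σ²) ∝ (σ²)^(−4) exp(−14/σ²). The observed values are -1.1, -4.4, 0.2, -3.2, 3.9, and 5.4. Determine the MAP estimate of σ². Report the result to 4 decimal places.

Sum of squared deviations about the known mean: SS = (-1.1−1)² + (-4.4−1)² + (0.2−1)² + (-3.2−1)² + (3.9−1)² + (5.4−1)² = 79.62.
The Normal likelihood contributes (σ²)^(−n/2) exp(−SS/(2σ²)), so the posterior is Inverse-Gamma(α + n/2, β + SS/2) = Inverse-Gamma(6, 53.81).
The mode of Inverse-Gamma(a, b) is b/(a+1) = 53.81/7 ≈ 7.6871.

σ̂²_MAP = 7.6871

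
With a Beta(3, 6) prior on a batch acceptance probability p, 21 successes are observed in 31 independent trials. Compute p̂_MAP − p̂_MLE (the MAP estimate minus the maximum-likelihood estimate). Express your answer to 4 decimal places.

MAP − MLE = -0.0722

Posterior is Beta(24, 16); MAP = (24−1)/(40−2) = 23/38 ≈ 0.60526.
MLE ignores the prior: p̂_MLE = k/n = 21/31 ≈ 0.67742.
Difference = 23/38 − 21/31 = -85/1178 ≈ -0.0722.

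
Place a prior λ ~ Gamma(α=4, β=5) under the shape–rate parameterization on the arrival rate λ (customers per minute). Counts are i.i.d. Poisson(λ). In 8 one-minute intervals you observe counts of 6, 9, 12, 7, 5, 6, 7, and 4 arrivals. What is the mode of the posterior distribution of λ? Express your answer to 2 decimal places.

λ̂_MAP = 4.54

Σxᵢ = 6+9+12+7+5+6+7+4 = 56, with n = 8.
Posterior ∝ λ^3e^(−5λ) · λ^56e^(−8λ) = λ^59e^(−13λ), i.e. Gamma(shape=60, rate=13).
The mode of a Gamma(a, b) with a ≥ 1 (shape–rate) is (a−1)/b = 59/13 ≈ 4.54.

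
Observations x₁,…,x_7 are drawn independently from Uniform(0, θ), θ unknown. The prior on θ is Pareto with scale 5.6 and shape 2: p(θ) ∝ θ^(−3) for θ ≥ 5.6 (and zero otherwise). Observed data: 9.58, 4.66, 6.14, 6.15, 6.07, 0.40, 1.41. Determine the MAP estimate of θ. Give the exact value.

The Uniform(0, θ) likelihood is θ^(−n) for θ ≥ max(xᵢ), zero otherwise. Here max(xᵢ) = 9.58.
Posterior ∝ θ^(−3) · θ^(−7) = θ^(−10) on θ ≥ max(5.6, 9.58) = 9.58.
This density is strictly decreasing in θ, so the posterior mode lies at the lower boundary of the support.

θ̂_MAP = 9.58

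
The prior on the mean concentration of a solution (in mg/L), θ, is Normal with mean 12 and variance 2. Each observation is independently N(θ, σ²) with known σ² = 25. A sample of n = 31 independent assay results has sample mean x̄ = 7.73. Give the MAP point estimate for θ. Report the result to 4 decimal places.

θ̂_MAP = 8.9570

n = 31, x̄ = 7.73.
For a Normal prior and Normal likelihood with known variance, the posterior is Normal; its mode equals its mean, the precision-weighted average.
Prior precision 1/σ₀² = 1/2 = 0.5; data precision n/σ² = 31/25 = 1.24.
θ̂ = (0.5·12 + 1.24·7.73) / (0.5 + 1.24) = 15.5852/1.74 = 38963/4350 ≈ 8.9570.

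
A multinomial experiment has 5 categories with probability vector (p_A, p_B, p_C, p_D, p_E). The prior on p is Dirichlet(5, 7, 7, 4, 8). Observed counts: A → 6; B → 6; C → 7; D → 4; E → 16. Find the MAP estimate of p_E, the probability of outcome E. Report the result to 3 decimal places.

MAP estimate of p_E = 0.354

The posterior is Dirichlet(αᵢ + nᵢ) = Dirichlet(11, 13, 14, 8, 24).
For a Dirichlet(a₁,…,a_K) with all aᵢ > 1, the mode has j-th component (aⱼ − 1)/(Σaᵢ − K).
Here Σaᵢ = 70 and K = 5, so p_E = (24 − 1)/(70 − 5) = 23/65 ≈ 0.354.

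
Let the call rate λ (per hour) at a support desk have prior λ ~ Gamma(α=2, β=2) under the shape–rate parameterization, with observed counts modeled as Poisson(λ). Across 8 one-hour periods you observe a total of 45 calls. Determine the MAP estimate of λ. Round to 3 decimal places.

λ̂_MAP = 4.600

Σxᵢ = 45, n = 8.
Posterior ∝ λe^(−2λ) · λ^45e^(−8λ) = λ^46e^(−10λ), i.e. Gamma(shape=47, rate=10).
The mode of a Gamma(a, b) with a ≥ 1 (shape–rate) is (a−1)/b = 46/10 ≈ 4.600.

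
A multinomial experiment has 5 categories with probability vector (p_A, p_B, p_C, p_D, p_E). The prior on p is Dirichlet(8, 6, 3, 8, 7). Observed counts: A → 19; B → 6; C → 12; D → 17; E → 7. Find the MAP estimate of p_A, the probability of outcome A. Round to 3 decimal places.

The posterior is Dirichlet(αᵢ + nᵢ) = Dirichlet(27, 12, 15, 25, 14).
For a Dirichlet(a₁,…,a_K) with all aᵢ > 1, the mode has j-th component (aⱼ − 1)/(Σaᵢ − K).
Here Σaᵢ = 93 and K = 5, so p_A = (27 − 1)/(93 − 5) = 26/88 ≈ 0.295.

MAP estimate of p_A = 0.295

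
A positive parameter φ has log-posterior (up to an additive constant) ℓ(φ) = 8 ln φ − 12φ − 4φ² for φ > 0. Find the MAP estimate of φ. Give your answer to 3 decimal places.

φ̂_MAP = 0.500

ℓ'(φ) = 8/φ − 12 − 8φ. Setting this to zero and multiplying by φ: 8φ² + 12φ − 8 = 0.
φ = (−12 + √(12² + 4·8·8)) / (2·8) = (−12 + √400) / 16 = (−12 + 20)/16 = 1/2.
ℓ''(φ) = −8/φ² − 8 < 0, confirming a maximum.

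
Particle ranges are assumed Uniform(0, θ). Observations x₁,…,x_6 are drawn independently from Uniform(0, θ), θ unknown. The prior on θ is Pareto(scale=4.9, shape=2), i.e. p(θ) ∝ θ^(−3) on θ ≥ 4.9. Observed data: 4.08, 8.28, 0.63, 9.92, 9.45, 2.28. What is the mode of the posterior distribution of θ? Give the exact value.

The Uniform(0, θ) likelihood is θ^(−n) for θ ≥ max(xᵢ), zero otherwise. Here max(xᵢ) = 9.92.
Posterior ∝ θ^(−3) · θ^(−6) = θ^(−9) on θ ≥ max(4.9, 9.92) = 9.92.
This density is strictly decreasing in θ, so the posterior mode lies at the lower boundary of the support.

θ̂_MAP = 9.92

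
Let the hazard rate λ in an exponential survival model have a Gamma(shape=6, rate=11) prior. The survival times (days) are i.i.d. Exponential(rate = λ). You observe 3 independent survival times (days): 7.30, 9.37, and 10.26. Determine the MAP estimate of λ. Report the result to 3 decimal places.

The Exponential(rate=λ) likelihood is ∝ λ^n e^(−λΣtᵢ). Here n = 3 and Σtᵢ = 7.30 + 9.37 + 10.26 = 26.93.
Posterior ∝ λ^5e^(−11λ) · λ^3e^(−26.93λ) = λ^8e^(−37.93λ), i.e. Gamma(9, 37.93).
Mode = (a−1)/b = 8/37.93 ≈ 0.211.

λ̂_MAP = 0.211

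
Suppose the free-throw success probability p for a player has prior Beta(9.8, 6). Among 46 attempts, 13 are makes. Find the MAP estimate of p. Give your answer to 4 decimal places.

Prior: Beta(9.8, 6).
Data: 13 successes in 46 trials. The binomial likelihood contributes p^13(1−p)^33, so the posterior is Beta(9.8+13, 6+33) = Beta(22.8, 39).
For Beta(a, b) with a, b > 1 the mode is (a−1)/(a+b−2) = 21.8/59.8 ≈ 0.3645.

p̂_MAP = 0.3645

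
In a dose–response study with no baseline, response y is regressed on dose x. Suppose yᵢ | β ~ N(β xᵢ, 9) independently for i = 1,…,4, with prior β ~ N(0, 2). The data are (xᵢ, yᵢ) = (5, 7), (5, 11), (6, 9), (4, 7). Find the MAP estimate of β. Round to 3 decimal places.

log p(β | y) = −Σ(yᵢ − βxᵢ)²/(2·9) − β²/(2·2) + const.
Setting the derivative to zero: Σxᵢ(yᵢ − βxᵢ)/9 − β/2 = 0, so β = Σxᵢyᵢ / (Σxᵢ² + σ²/τ²).
Σxᵢyᵢ = 5·7 + 5·11 + 6·9 + 4·7 = 172; Σxᵢ² = 102; σ²/τ² = 4.5.
β̂_MAP = 172 / (102 + 4.5) = 172/106.5 ≈ 1.615.

β̂_MAP = 1.615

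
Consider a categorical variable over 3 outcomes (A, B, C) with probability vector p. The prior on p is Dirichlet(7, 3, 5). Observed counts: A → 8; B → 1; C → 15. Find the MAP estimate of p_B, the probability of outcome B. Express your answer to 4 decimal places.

The posterior is Dirichlet(αᵢ + nᵢ) = Dirichlet(15, 4, 20).
For a Dirichlet(a₁,…,a_K) with all aᵢ > 1, the mode has j-th component (aⱼ − 1)/(Σaᵢ − K).
Here Σaᵢ = 39 and K = 3, so p_B = (4 − 1)/(39 − 3) = 3/36 ≈ 0.0833.

MAP estimate of p_B = 0.0833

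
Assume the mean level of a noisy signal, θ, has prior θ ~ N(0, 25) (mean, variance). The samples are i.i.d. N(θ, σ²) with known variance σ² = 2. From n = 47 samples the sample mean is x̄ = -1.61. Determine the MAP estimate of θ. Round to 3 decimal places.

θ̂_MAP = -1.607

n = 47, x̄ = -1.61.
For a Normal prior and Normal likelihood with known variance, the posterior is Normal; its mode equals its mean, the precision-weighted average.
Prior precision 1/σ₀² = 1/25 = 0.04; data precision n/σ² = 47/2 = 23.5.
θ̂ = (0.04·0 + 23.5·(-1.61)) / (0.04 + 23.5) = (-37.835)/23.54 = -7567/4708 ≈ -1.607.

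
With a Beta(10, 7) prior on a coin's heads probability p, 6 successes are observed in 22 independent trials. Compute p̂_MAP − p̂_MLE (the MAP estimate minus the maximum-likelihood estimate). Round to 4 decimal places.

Posterior is Beta(16, 23); MAP = (16−1)/(39−2) = 15/37 ≈ 0.40541.
MLE ignores the prior: p̂_MLE = k/n = 6/22 ≈ 0.27273.
Difference = 15/37 − 6/22 = 54/407 ≈ 0.1327.

MAP − MLE = 0.1327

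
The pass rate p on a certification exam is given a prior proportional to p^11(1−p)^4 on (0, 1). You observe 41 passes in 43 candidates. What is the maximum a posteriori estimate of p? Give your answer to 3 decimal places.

p̂_MAP = 0.897

The prior density ∝ p^11(1−p)^4 is the kernel of Beta(12, 5).
Data: 41 successes in 43 trials. The binomial likelihood contributes p^41(1−p)^2, so the posterior is Beta(12+41, 5+2) = Beta(53, 7).
For Beta(a, b) with a, b > 1 the mode is (a−1)/(a+b−2) = 52/58 ≈ 0.897.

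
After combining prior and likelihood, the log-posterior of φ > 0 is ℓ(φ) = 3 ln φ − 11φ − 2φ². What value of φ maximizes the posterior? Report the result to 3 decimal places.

φ̂_MAP = 0.250

ℓ'(φ) = 3/φ − 11 − 4φ. Setting this to zero and multiplying by φ: 4φ² + 11φ − 3 = 0.
φ = (−11 + √(11² + 4·4·3)) / (2·4) = (−11 + √169) / 8 = (−11 + 13)/8 = 1/4.
ℓ''(φ) = −3/φ² − 4 < 0, confirming a maximum.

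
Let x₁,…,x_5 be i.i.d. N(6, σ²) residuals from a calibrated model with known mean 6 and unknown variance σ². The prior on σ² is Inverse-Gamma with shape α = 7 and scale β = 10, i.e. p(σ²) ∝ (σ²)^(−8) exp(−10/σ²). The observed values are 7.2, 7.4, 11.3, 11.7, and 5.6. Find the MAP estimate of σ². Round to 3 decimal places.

σ̂²_MAP = 4.007

Sum of squared deviations about the known mean: SS = (7.2−6)² + (7.4−6)² + (11.3−6)² + (11.7−6)² + (5.6−6)² = 64.14.
The Normal likelihood contributes (σ²)^(−n/2) exp(−SS/(2σ²)), so the posterior is Inverse-Gamma(α + n/2, β + SS/2) = Inverse-Gamma(9.5, 42.07).
The mode of Inverse-Gamma(a, b) is b/(a+1) = 42.07/10.5 ≈ 4.007.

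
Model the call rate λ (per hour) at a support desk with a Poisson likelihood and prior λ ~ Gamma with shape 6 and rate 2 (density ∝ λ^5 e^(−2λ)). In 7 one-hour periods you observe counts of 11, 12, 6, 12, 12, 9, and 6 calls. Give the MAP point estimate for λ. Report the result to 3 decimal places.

λ̂_MAP = 8.111

Σxᵢ = 11+12+6+12+12+9+6 = 68, with n = 7.
Posterior ∝ λ^5e^(−2λ) · λ^68e^(−7λ) = λ^73e^(−9λ), i.e. Gamma(shape=74, rate=9).
The mode of a Gamma(a, b) with a ≥ 1 (shape–rate) is (a−1)/b = 73/9 ≈ 8.111.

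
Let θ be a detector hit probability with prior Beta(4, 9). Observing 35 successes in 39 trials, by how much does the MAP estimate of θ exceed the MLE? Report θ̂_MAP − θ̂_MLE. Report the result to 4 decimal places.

Posterior is Beta(39, 13); MAP = (39−1)/(52−2) = 38/50 ≈ 0.76000.
MLE ignores the prior: θ̂_MLE = k/n = 35/39 ≈ 0.89744.
Difference = 38/50 − 35/39 = -134/975 ≈ -0.1374.

MAP − MLE = -0.1374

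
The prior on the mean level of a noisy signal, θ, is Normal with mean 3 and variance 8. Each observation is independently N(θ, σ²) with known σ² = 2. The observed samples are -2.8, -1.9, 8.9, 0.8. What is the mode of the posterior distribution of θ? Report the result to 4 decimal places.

n = 4; x̄ = ((-2.8) + (-1.9) + 8.9 + 0.8)/4 = 5/4 = 1.25.
For a Normal prior and Normal likelihood with known variance, the posterior is Normal; its mode equals its mean, the precision-weighted average.
Prior precision 1/σ₀² = 1/8 = 0.125; data precision n/σ² = 4/2 = 2.
θ̂ = (0.125·3 + 2·1.25) / (0.125 + 2) = 2.875/2.125 = 23/17 ≈ 1.3529.

θ̂_MAP = 1.3529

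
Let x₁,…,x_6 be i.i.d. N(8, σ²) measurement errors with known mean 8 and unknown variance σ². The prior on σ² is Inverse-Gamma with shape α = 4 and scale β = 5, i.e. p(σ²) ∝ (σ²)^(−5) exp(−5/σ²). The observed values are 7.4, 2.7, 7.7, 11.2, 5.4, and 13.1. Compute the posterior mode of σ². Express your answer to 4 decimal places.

σ̂²_MAP = 5.0969

Sum of squared deviations about the known mean: SS = (7.4−8)² + (2.7−8)² + (7.7−8)² + (11.2−8)² + (5.4−8)² + (13.1−8)² = 71.55.
The Normal likelihood contributes (σ²)^(−n/2) exp(−SS/(2σ²)), so the posterior is Inverse-Gamma(α + n/2, β + SS/2) = Inverse-Gamma(7, 40.775).
The mode of Inverse-Gamma(a, b) is b/(a+1) = 40.775/8 ≈ 5.0969.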